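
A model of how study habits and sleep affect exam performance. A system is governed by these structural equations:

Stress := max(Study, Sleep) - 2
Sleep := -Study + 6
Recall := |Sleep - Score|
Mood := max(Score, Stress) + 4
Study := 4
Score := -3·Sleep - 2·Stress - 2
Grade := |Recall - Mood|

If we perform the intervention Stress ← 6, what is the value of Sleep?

Under do(Stress=6), the mechanism Stress := max(Study, Sleep) - 2 is discarded; Stress is fixed at 6.
Since Sleep is not a descendant of the intervened variable, it is unaffected.
Sleep = -Study + 6  [with Study=4]  = 2

2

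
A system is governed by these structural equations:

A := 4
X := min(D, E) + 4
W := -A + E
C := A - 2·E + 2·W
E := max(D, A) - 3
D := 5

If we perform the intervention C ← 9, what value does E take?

2

do(C=9) replaces the equation C := A - 2·E + 2·W with the constant C = 9.
E is not downstream of the intervention, so its value is determined by the original equations.
E = max(D, A) - 3  [with D=5, A=4]  = 2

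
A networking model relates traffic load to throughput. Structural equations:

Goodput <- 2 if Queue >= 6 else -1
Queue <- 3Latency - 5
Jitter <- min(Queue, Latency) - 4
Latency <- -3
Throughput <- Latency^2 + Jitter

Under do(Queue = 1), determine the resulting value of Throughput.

2

Under do(Queue=1), the mechanism Queue <- 3Latency - 5 is discarded; Queue is fixed at 1.
Jitter = min(Queue, Latency) - 4  [with Queue=1, Latency=-3]  = -7
Throughput = Latency^2 + Jitter  [with Latency=-3, Jitter=-7]  = 2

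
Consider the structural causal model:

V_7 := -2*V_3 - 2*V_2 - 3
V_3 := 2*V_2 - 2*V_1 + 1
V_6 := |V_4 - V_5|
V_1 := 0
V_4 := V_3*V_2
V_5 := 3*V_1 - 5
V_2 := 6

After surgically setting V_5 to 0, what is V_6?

78

The intervention breaks the incoming arrows to V_5: V_5 := 3*V_1 - 5 no longer applies, and V_5 = 0.
V_3 = 2*V_2 - 2*V_1 + 1  [with V_2=6, V_1=0]  = 13
V_4 = V_3*V_2  [with V_3=13, V_2=6]  = 78
V_6 = |V_4 - V_5|  [with V_4=78, V_5=0]  = 78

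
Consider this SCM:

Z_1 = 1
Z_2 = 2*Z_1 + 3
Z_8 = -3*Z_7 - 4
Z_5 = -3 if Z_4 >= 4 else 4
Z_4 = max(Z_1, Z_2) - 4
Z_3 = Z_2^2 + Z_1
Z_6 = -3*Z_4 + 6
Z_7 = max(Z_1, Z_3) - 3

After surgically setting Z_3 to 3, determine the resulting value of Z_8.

The intervention breaks the incoming arrows to Z_3: Z_3 = Z_2^2 + Z_1 no longer applies, and Z_3 = 3.
Z_7 = max(Z_1, Z_3) - 3  [with Z_1=1, Z_3=3]  = 0
Z_8 = -3*Z_7 - 4  [with Z_7=0]  = -4

-4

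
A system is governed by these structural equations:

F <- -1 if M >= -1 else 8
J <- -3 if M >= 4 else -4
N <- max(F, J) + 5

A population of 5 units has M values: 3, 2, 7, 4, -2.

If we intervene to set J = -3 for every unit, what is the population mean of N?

5.8

Under do(J=-3), J's equation is replaced by J=-3 for every unit. Per-unit N: 4, 4, 4, 4, 13. Mean = 5.8.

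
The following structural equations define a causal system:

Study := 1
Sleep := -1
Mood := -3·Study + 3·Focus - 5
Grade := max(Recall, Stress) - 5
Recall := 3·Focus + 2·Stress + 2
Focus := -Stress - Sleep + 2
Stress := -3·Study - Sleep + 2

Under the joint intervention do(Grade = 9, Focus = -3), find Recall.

Setting Grade = 9, Focus = -3 by intervention discards those variables' equations.
Stress = -3·Study - Sleep + 2  [with Study=1, Sleep=-1]  = 0
Recall = 3·Focus + 2·Stress + 2  [with Focus=-3, Stress=0]  = -7

-7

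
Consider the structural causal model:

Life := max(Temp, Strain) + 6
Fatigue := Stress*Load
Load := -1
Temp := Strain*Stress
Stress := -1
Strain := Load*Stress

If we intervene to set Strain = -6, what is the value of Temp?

The intervention breaks the incoming arrows to Strain: Strain := Load*Stress no longer applies, and Strain = -6.
Temp = Strain*Stress  [with Strain=-6, Stress=-1]  = 6

6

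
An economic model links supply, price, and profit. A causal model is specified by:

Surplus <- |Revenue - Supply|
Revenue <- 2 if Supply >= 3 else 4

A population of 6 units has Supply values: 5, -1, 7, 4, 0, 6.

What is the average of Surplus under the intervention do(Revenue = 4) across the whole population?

Under do(Revenue=4), Revenue's equation is replaced by Revenue=4 for every unit. Per-unit Surplus: 1, 5, 3, 0, 4, 2. Mean = 2.5.

2.5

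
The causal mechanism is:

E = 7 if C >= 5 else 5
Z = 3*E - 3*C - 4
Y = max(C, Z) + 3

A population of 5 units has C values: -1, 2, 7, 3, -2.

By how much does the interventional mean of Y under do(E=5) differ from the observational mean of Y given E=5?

Every unit gets E=5 under the intervention. Y values become 17, 8, 10, 6, 20; E[Y|do(E=5)] = 12.2.
Observing E=5 restricts to units where E's equation naturally yields 5: C ∈ {-1, 2, 3, -2}. In that subpopulation Y = 17, 8, 6, 20, mean 12.75.
Difference = 12.2 − 12.75 = -0.55.

-0.55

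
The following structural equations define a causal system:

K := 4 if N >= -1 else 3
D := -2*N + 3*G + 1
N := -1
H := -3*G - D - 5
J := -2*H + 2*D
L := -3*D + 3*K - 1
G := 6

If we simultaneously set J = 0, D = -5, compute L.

26

Under do(J = 0, D = -5), each intervened variable's structural equation is replaced by its fixed value.
K = 4 if N >= -1 else 3  [with N=-1]  = 4
L = -3*D + 3*K - 1  [with D=-5, K=4]  = 26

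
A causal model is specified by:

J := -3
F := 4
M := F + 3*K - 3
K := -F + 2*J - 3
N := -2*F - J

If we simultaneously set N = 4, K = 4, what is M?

Setting N = 4, K = 4 by intervention discards those variables' equations.
M = F + 3*K - 3  [with F=4, K=4]  = 13

13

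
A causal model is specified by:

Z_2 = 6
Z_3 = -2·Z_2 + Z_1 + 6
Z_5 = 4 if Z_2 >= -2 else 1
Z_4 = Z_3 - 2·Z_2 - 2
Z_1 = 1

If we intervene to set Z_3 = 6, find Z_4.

The intervention breaks the incoming arrows to Z_3: Z_3 = -2·Z_2 + Z_1 + 6 no longer applies, and Z_3 = 6.
Z_4 = Z_3 - 2·Z_2 - 2  [with Z_3=6, Z_2=6]  = -8

-8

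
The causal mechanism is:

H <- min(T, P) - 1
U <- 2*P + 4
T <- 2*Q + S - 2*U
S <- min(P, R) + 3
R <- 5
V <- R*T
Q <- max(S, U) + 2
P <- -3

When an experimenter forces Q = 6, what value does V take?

80

do(Q=6) replaces the equation Q <- max(S, U) + 2 with the constant Q = 6.
S = min(P, R) + 3  [with P=-3, R=5]  = 0
U = 2*P + 4  [with P=-3]  = -2
T = 2*Q + S - 2*U  [with Q=6, S=0, U=-2]  = 16
V = R*T  [with R=5, T=16]  = 80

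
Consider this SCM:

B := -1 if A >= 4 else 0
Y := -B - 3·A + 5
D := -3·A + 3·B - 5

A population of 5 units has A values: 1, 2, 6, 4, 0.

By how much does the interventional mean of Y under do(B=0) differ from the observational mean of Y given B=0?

Every unit gets B=0 under the intervention. Y values become 2, -1, -13, -7, 5; E[Y|do(B=0)] = -2.8.
E[Y|B=0] averages over only the 3 units with B=0 (A = 1, 2, 0): Y = 2, -1, 5, mean 2.
Difference = -2.8 − 2 = -4.8.

-4.8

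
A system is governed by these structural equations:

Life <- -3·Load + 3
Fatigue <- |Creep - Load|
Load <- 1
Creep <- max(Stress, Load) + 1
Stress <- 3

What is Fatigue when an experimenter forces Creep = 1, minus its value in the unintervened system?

The intervention breaks the incoming arrows to Creep: Creep <- max(Stress, Load) + 1 no longer applies, and Creep = 1.
Fatigue = |Creep - Load|  [with Creep=1, Load=1]  = 0
Without intervention: Creep = max(Stress, Load) + 1  [with Stress=3, Load=1]  = 4; Fatigue = |Creep - Load|  [with Creep=4, Load=1]  = 3.
Change = 0 − 3 = -3.

-3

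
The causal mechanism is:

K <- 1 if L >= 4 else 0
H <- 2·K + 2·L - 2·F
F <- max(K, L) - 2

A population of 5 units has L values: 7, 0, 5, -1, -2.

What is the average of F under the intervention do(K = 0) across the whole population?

Every unit gets K=0 under the intervention. F values become 5, -2, 3, -2, -2; E[F|do(K=0)] = 0.4.

0.4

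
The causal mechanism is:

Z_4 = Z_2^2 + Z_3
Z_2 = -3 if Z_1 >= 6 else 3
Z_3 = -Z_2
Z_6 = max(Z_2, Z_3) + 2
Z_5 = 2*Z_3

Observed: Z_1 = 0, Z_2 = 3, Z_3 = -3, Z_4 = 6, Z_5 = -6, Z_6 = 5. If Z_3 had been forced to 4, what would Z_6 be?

6

The intervention breaks the incoming arrows to Z_3: Z_3 = -Z_2 no longer applies, and Z_3 = 4.
Z_2 = -3 if Z_1 >= 6 else 3  [with Z_1=0]  = 3
Z_6 = max(Z_2, Z_3) + 2  [with Z_2=3, Z_3=4]  = 6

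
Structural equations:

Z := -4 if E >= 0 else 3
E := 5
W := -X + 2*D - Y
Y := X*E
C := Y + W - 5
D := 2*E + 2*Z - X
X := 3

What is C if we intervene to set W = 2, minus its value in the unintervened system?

22

Intervening sets W = 2 and removes its equation (W := -X + 2*D - Y).
Y = X*E  [with X=3, E=5]  = 15
C = Y + W - 5  [with Y=15, W=2]  = 12
Without intervention: Y = X*E  [with X=3, E=5]  = 15; Z = -4 if E >= 0 else 3  [with E=5]  = -4; D = 2*E + 2*Z - X  [with E=5, Z=-4, X=3]  = -1; W = -X + 2*D - Y  [with X=3, D=-1, Y=15]  = -20; C = Y + W - 5  [with Y=15, W=-20]  = -10.
Change = 12 − (-10) = 22.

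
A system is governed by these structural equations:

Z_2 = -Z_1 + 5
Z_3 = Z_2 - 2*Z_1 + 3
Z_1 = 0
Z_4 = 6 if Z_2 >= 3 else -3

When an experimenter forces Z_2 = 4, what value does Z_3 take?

The intervention breaks the incoming arrows to Z_2: Z_2 = -Z_1 + 5 no longer applies, and Z_2 = 4.
Z_3 = Z_2 - 2*Z_1 + 3  [with Z_2=4, Z_1=0]  = 7

7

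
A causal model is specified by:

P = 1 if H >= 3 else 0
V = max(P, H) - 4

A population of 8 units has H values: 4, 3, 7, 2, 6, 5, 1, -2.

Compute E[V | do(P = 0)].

do(P=0) breaks P's dependence on H. With P=0 fixed, V across the units is 0, -1, 3, -2, 2, 1, -3, -4, mean -0.5.

-0.5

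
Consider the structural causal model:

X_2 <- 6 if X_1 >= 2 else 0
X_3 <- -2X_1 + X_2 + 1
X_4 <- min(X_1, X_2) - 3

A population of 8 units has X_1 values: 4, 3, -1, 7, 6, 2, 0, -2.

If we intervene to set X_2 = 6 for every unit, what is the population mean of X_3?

2.25

do(X_2=6) breaks X_2's dependence on X_1. With X_2=6 fixed, X_3 across the units is -1, 1, 9, -7, -5, 3, 7, 11, mean 2.25.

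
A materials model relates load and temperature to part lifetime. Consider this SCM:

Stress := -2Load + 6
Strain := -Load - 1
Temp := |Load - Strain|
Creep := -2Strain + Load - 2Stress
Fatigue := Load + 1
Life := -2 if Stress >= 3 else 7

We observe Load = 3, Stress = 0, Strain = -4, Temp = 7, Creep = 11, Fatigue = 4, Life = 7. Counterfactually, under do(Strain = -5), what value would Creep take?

do(Strain=-5) replaces the equation Strain := -Load - 1 with the constant Strain = -5.
Stress = -2Load + 6  [with Load=3]  = 0
Creep = -2Strain + Load - 2Stress  [with Strain=-5, Load=3, Stress=0]  = 13

13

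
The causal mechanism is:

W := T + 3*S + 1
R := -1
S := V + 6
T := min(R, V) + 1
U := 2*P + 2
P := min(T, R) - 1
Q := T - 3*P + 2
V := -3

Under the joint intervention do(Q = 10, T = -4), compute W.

Under do(Q = 10, T = -4), each intervened variable's structural equation is replaced by its fixed value.
S = V + 6  [with V=-3]  = 3
W = T + 3*S + 1  [with T=-4, S=3]  = 6

6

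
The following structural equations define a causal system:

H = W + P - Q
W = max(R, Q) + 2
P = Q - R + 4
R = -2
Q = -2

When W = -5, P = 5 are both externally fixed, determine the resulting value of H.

The joint intervention fixes W = -5, P = 5, removing each variable's own equation.
H = W + P - Q  [with W=-5, P=5, Q=-2]  = 2

2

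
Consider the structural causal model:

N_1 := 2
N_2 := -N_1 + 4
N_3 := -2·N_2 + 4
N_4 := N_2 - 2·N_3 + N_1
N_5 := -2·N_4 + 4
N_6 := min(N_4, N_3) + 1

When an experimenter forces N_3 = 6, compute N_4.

-8

The intervention breaks the incoming arrows to N_3: N_3 := -2·N_2 + 4 no longer applies, and N_3 = 6.
N_2 = -N_1 + 4  [with N_1=2]  = 2
N_4 = N_2 - 2·N_3 + N_1  [with N_2=2, N_3=6, N_1=2]  = -8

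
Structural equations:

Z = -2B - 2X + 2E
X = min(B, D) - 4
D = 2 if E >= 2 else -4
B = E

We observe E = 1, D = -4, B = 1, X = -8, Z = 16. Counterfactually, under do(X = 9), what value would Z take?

-18

Intervening sets X = 9 and removes its equation (X = min(B, D) - 4).
B = E  [with E=1]  = 1
Z = -2B - 2X + 2E  [with B=1, X=9, E=1]  = -18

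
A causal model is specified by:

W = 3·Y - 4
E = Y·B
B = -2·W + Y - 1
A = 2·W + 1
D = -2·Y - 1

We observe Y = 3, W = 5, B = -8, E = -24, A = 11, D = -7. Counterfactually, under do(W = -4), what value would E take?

30

Under do(W=-4), the mechanism W = 3·Y - 4 is discarded; W is fixed at -4.
B = -2·W + Y - 1  [with W=-4, Y=3]  = 10
E = Y·B  [with Y=3, B=10]  = 30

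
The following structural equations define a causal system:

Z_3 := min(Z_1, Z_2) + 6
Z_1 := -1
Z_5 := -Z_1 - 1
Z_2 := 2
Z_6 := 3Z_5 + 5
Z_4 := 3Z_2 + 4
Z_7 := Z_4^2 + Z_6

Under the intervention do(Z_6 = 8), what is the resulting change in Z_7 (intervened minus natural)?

Intervening sets Z_6 = 8 and removes its equation (Z_6 := 3Z_5 + 5).
Z_4 = 3Z_2 + 4  [with Z_2=2]  = 10
Z_7 = Z_4^2 + Z_6  [with Z_4=10, Z_6=8]  = 108
Without intervention: Z_4 = 3Z_2 + 4  [with Z_2=2]  = 10; Z_5 = -Z_1 - 1  [with Z_1=-1]  = 0; Z_6 = 3Z_5 + 5  [with Z_5=0]  = 5; Z_7 = Z_4^2 + Z_6  [with Z_4=10, Z_6=5]  = 105.
Change = 108 − 105 = 3.

3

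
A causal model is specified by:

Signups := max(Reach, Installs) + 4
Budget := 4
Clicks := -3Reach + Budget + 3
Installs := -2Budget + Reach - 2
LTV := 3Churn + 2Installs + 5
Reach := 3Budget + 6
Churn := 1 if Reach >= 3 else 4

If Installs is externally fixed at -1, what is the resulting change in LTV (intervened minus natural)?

The intervention breaks the incoming arrows to Installs: Installs := -2Budget + Reach - 2 no longer applies, and Installs = -1.
Reach = 3Budget + 6  [with Budget=4]  = 18
Churn = 1 if Reach >= 3 else 4  [with Reach=18]  = 1
LTV = 3Churn + 2Installs + 5  [with Churn=1, Installs=-1]  = 6
Without intervention: Reach = 3Budget + 6  [with Budget=4]  = 18; Installs = -2Budget + Reach - 2  [with Budget=4, Reach=18]  = 8; Churn = 1 if Reach >= 3 else 4  [with Reach=18]  = 1; LTV = 3Churn + 2Installs + 5  [with Churn=1, Installs=8]  = 24.
Change = 6 − 24 = -18.

-18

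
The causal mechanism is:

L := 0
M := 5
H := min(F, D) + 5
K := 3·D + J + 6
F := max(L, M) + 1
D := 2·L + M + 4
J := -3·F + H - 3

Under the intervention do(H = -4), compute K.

Under do(H=-4), the mechanism H := min(F, D) + 5 is discarded; H is fixed at -4.
F = max(L, M) + 1  [with L=0, M=5]  = 6
D = 2·L + M + 4  [with L=0, M=5]  = 9
J = -3·F + H - 3  [with F=6, H=-4]  = -25
K = 3·D + J + 6  [with D=9, J=-25]  = 8

8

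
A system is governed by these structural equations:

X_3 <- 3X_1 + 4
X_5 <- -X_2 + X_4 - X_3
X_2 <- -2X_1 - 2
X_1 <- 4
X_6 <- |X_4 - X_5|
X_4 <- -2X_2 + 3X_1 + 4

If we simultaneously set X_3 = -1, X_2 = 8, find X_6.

7

Setting X_3 = -1, X_2 = 8 by intervention discards those variables' equations.
X_4 = -2X_2 + 3X_1 + 4  [with X_2=8, X_1=4]  = 0
X_5 = -X_2 + X_4 - X_3  [with X_2=8, X_4=0, X_3=-1]  = -7
X_6 = |X_4 - X_5|  [with X_4=0, X_5=-7]  = 7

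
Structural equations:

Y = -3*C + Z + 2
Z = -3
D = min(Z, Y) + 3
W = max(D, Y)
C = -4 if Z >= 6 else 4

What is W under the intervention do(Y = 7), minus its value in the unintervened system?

do(Y=7) replaces the equation Y = -3*C + Z + 2 with the constant Y = 7.
D = min(Z, Y) + 3  [with Z=-3, Y=7]  = 0
W = max(D, Y)  [with D=0, Y=7]  = 7
Without intervention: C = -4 if Z >= 6 else 4  [with Z=-3]  = 4; Y = -3*C + Z + 2  [with C=4, Z=-3]  = -13; D = min(Z, Y) + 3  [with Z=-3, Y=-13]  = -10; W = max(D, Y)  [with D=-10, Y=-13]  = -10.
Change = 7 − (-10) = 17.

17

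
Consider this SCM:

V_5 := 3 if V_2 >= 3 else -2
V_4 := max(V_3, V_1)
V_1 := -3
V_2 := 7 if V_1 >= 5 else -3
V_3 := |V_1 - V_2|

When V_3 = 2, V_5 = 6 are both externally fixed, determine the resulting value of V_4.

2

The joint intervention fixes V_3 = 2, V_5 = 6, removing each variable's own equation.
V_4 = max(V_3, V_1)  [with V_3=2, V_1=-3]  = 2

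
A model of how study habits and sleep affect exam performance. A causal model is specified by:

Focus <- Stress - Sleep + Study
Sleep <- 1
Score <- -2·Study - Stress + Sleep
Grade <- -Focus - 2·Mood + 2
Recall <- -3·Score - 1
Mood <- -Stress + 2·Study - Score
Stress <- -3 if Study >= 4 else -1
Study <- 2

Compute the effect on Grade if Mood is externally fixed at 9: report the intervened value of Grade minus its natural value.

Intervening sets Mood = 9 and removes its equation (Mood <- -Stress + 2·Study - Score).
Stress = -3 if Study >= 4 else -1  [with Study=2]  = -1
Focus = Stress - Sleep + Study  [with Stress=-1, Sleep=1, Study=2]  = 0
Grade = -Focus - 2·Mood + 2  [with Focus=0, Mood=9]  = -16
Without intervention: Stress = -3 if Study >= 4 else -1  [with Study=2]  = -1; Focus = Stress - Sleep + Study  [with Stress=-1, Sleep=1, Study=2]  = 0; Score = -2·Study - Stress + Sleep  [with Study=2, Stress=-1, Sleep=1]  = -2; Mood = -Stress + 2·Study - Score  [with Stress=-1, Study=2, Score=-2]  = 7; Grade = -Focus - 2·Mood + 2  [with Focus=0, Mood=7]  = -12.
Change = -16 − (-12) = -4.

-4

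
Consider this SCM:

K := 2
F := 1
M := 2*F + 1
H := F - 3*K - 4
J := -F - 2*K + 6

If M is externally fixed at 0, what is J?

The intervention breaks the incoming arrows to M: M := 2*F + 1 no longer applies, and M = 0.
Since J is not a descendant of the intervened variable, it is unaffected.
J = -F - 2*K + 6  [with F=1, K=2]  = 1

1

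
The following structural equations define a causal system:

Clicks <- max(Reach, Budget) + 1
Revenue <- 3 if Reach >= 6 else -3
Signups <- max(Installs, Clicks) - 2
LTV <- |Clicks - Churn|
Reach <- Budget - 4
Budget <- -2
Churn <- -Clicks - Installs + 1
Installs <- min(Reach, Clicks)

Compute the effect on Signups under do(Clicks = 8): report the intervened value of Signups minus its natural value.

do(Clicks=8) replaces the equation Clicks <- max(Reach, Budget) + 1 with the constant Clicks = 8.
Reach = Budget - 4  [with Budget=-2]  = -6
Installs = min(Reach, Clicks)  [with Reach=-6, Clicks=8]  = -6
Signups = max(Installs, Clicks) - 2  [with Installs=-6, Clicks=8]  = 6
Without intervention: Reach = Budget - 4  [with Budget=-2]  = -6; Clicks = max(Reach, Budget) + 1  [with Reach=-6, Budget=-2]  = -1; Installs = min(Reach, Clicks)  [with Reach=-6, Clicks=-1]  = -6; Signups = max(Installs, Clicks) - 2  [with Installs=-6, Clicks=-1]  = -3.
Change = 6 − (-3) = 9.

9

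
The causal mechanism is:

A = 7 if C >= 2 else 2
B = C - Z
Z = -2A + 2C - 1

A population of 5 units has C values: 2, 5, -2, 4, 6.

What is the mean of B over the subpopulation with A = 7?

Observing A=7 restricts to units where A's equation naturally yields 7: C ∈ {2, 5, 4, 6}. In that subpopulation B = 13, 10, 11, 9, mean 10.75.

10.75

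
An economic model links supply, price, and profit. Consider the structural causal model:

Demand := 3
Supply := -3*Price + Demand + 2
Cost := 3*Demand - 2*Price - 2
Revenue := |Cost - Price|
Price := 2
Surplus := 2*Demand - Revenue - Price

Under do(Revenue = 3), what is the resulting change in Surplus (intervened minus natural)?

The intervention breaks the incoming arrows to Revenue: Revenue := |Cost - Price| no longer applies, and Revenue = 3.
Surplus = 2*Demand - Revenue - Price  [with Demand=3, Revenue=3, Price=2]  = 1
Without intervention: Cost = 3*Demand - 2*Price - 2  [with Demand=3, Price=2]  = 3; Revenue = |Cost - Price|  [with Cost=3, Price=2]  = 1; Surplus = 2*Demand - Revenue - Price  [with Demand=3, Revenue=1, Price=2]  = 3.
Change = 1 − 3 = -2.

-2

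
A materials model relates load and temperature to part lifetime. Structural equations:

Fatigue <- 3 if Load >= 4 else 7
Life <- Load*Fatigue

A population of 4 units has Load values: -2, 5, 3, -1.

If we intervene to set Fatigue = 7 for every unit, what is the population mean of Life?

8.75

do(Fatigue=7) breaks Fatigue's dependence on Load. With Fatigue=7 fixed, Life across the units is -14, 35, 21, -7, mean 8.75.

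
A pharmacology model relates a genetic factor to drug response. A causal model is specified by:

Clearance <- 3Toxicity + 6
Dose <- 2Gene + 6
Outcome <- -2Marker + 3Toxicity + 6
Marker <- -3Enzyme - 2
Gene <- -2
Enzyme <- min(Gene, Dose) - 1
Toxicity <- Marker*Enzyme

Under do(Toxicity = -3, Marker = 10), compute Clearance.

-3

Setting Toxicity = -3, Marker = 10 by intervention discards those variables' equations.
Clearance = 3Toxicity + 6  [with Toxicity=-3]  = -3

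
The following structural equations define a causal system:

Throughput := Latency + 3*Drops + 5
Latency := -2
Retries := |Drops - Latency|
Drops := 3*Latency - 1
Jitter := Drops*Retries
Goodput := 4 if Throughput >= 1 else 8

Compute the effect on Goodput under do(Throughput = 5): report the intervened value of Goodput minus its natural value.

-4

The intervention breaks the incoming arrows to Throughput: Throughput := Latency + 3*Drops + 5 no longer applies, and Throughput = 5.
Goodput = 4 if Throughput >= 1 else 8  [with Throughput=5]  = 4
Without intervention: Drops = 3*Latency - 1  [with Latency=-2]  = -7; Throughput = Latency + 3*Drops + 5  [with Latency=-2, Drops=-7]  = -18; Goodput = 4 if Throughput >= 1 else 8  [with Throughput=-18]  = 8.
Change = 4 − 8 = -4.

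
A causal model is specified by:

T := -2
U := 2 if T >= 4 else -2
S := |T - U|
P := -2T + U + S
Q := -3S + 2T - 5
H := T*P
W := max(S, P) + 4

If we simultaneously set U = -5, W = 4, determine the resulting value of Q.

-18

Setting U = -5, W = 4 by intervention discards those variables' equations.
S = |T - U|  [with T=-2, U=-5]  = 3
Q = -3S + 2T - 5  [with S=3, T=-2]  = -18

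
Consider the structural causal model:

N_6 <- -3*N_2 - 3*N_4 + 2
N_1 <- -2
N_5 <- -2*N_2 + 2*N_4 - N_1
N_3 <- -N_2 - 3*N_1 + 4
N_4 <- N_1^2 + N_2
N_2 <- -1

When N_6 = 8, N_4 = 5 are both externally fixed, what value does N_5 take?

14

Setting N_6 = 8, N_4 = 5 by intervention discards those variables' equations.
N_5 = -2*N_2 + 2*N_4 - N_1  [with N_2=-1, N_4=5, N_1=-2]  = 14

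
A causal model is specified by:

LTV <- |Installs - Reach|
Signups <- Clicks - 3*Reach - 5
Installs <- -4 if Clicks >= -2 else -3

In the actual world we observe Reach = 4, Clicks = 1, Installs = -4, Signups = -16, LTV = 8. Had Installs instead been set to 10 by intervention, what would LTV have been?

do(Installs=10) replaces the equation Installs <- -4 if Clicks >= -2 else -3 with the constant Installs = 10.
LTV = |Installs - Reach|  [with Installs=10, Reach=4]  = 6

6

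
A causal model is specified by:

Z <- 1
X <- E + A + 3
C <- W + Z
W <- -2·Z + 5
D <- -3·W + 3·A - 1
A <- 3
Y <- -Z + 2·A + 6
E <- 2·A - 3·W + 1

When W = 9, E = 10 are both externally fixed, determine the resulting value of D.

-19

The joint intervention fixes W = 9, E = 10, removing each variable's own equation.
D = -3·W + 3·A - 1  [with W=9, A=3]  = -19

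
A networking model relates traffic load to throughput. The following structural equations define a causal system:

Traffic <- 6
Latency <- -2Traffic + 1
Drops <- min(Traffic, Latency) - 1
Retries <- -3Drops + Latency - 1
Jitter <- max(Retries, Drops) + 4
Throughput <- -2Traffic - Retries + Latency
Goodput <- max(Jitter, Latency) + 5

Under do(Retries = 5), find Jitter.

Intervening sets Retries = 5 and removes its equation (Retries <- -3Drops + Latency - 1).
Latency = -2Traffic + 1  [with Traffic=6]  = -11
Drops = min(Traffic, Latency) - 1  [with Traffic=6, Latency=-11]  = -12
Jitter = max(Retries, Drops) + 4  [with Retries=5, Drops=-12]  = 9

9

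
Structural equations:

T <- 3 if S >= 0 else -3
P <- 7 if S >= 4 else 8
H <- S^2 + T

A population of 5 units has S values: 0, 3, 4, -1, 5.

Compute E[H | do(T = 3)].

do(T=3) breaks T's dependence on S. With T=3 fixed, H across the units is 3, 12, 19, 4, 28, mean 13.2.

13.2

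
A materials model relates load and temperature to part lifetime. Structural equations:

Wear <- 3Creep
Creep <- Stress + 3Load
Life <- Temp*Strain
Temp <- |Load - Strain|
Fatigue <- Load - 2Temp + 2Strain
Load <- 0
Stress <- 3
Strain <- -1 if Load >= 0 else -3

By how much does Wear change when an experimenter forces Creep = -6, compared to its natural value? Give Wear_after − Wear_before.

The intervention breaks the incoming arrows to Creep: Creep <- Stress + 3Load no longer applies, and Creep = -6.
Wear = 3Creep  [with Creep=-6]  = -18
Without intervention: Creep = Stress + 3Load  [with Stress=3, Load=0]  = 3; Wear = 3Creep  [with Creep=3]  = 9.
Change = -18 − 9 = -27.

-27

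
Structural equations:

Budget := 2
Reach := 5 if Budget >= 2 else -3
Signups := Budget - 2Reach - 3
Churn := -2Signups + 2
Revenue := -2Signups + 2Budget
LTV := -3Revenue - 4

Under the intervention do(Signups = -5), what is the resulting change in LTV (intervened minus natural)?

The intervention breaks the incoming arrows to Signups: Signups := Budget - 2Reach - 3 no longer applies, and Signups = -5.
Revenue = -2Signups + 2Budget  [with Signups=-5, Budget=2]  = 14
LTV = -3Revenue - 4  [with Revenue=14]  = -46
Without intervention: Reach = 5 if Budget >= 2 else -3  [with Budget=2]  = 5; Signups = Budget - 2Reach - 3  [with Budget=2, Reach=5]  = -11; Revenue = -2Signups + 2Budget  [with Signups=-11, Budget=2]  = 26; LTV = -3Revenue - 4  [with Revenue=26]  = -82.
Change = -46 − (-82) = 36.

36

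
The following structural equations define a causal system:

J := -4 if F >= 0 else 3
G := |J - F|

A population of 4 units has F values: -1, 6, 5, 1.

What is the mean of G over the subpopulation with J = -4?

8

Conditioning on J=-4 selects the 3 unit(s) with F ∈ {6, 5, 1}. Their G values: 10, 9, 5. Mean = 8.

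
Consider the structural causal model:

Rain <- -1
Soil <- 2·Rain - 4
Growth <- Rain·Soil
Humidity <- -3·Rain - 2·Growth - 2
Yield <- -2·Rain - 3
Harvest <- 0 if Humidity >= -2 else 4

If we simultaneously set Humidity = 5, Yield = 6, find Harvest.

The joint intervention fixes Humidity = 5, Yield = 6, removing each variable's own equation.
Harvest = 0 if Humidity >= -2 else 4  [with Humidity=5]  = 0

0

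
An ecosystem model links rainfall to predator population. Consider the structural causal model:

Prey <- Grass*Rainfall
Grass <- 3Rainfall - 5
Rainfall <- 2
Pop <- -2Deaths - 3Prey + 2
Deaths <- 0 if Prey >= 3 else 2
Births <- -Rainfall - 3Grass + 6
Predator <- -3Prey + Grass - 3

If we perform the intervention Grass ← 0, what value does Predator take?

Under do(Grass=0), the mechanism Grass <- 3Rainfall - 5 is discarded; Grass is fixed at 0.
Prey = Grass*Rainfall  [with Grass=0, Rainfall=2]  = 0
Predator = -3Prey + Grass - 3  [with Prey=0, Grass=0]  = -3

-3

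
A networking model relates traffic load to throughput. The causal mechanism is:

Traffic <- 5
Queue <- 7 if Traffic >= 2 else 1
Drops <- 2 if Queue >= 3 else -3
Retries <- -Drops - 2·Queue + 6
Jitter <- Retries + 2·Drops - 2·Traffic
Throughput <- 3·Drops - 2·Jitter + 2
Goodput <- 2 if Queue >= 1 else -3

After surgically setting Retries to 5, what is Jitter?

Intervening sets Retries = 5 and removes its equation (Retries <- -Drops - 2·Queue + 6).
Queue = 7 if Traffic >= 2 else 1  [with Traffic=5]  = 7
Drops = 2 if Queue >= 3 else -3  [with Queue=7]  = 2
Jitter = Retries + 2·Drops - 2·Traffic  [with Retries=5, Drops=2, Traffic=5]  = -1

-1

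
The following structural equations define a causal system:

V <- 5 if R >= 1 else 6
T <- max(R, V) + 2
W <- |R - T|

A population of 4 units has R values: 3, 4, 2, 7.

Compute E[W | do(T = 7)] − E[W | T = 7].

Under do(T=7), T's equation is replaced by T=7 for every unit. Per-unit W: 4, 3, 5, 0. Mean = 3.
E[W|T=7] averages over only the 3 units with T=7 (R = 3, 4, 2): W = 4, 3, 5, mean 4.
Difference = 3 − 4 = -1.

-1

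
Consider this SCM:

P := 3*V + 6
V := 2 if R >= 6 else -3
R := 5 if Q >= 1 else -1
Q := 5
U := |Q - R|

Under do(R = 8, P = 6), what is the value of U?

Under do(R = 8, P = 6), each intervened variable's structural equation is replaced by its fixed value.
U = |Q - R|  [with Q=5, R=8]  = 3

3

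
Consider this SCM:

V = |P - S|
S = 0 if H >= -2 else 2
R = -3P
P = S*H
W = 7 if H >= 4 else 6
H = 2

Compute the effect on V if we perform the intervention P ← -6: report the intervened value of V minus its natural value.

The intervention breaks the incoming arrows to P: P = S*H no longer applies, and P = -6.
S = 0 if H >= -2 else 2  [with H=2]  = 0
V = |P - S|  [with P=-6, S=0]  = 6
Without intervention: S = 0 if H >= -2 else 2  [with H=2]  = 0; P = S*H  [with S=0, H=2]  = 0; V = |P - S|  [with P=0, S=0]  = 0.
Change = 6 − 0 = 6.

6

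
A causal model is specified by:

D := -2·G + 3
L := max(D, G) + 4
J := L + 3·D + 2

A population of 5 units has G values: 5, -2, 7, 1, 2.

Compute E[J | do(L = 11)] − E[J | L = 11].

-0.6

The intervention sets L=11 in all 5 units regardless of G. Recomputing J per unit gives -8, 34, -20, 16, 10; average 6.4.
E[J|L=11] averages over only the 2 units with L=11 (G = -2, 7): J = 34, -20, mean 7.
Difference = 6.4 − 7 = -0.6.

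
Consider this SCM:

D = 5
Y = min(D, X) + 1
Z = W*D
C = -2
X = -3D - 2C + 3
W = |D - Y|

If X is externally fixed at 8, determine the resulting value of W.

do(X=8) replaces the equation X = -3D - 2C + 3 with the constant X = 8.
Y = min(D, X) + 1  [with D=5, X=8]  = 6
W = |D - Y|  [with D=5, Y=6]  = 1

1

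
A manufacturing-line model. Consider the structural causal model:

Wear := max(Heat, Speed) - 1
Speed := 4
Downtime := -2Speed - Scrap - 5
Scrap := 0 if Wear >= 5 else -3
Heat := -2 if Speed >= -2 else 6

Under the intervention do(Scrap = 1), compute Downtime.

-14

Intervening sets Scrap = 1 and removes its equation (Scrap := 0 if Wear >= 5 else -3).
Downtime = -2Speed - Scrap - 5  [with Speed=4, Scrap=1]  = -14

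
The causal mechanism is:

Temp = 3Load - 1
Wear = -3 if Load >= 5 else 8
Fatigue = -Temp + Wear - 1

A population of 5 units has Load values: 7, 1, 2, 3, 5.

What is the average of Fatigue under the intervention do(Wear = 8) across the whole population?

do(Wear=8) breaks Wear's dependence on Load. With Wear=8 fixed, Fatigue across the units is -13, 5, 2, -1, -7, mean -2.8.

-2.8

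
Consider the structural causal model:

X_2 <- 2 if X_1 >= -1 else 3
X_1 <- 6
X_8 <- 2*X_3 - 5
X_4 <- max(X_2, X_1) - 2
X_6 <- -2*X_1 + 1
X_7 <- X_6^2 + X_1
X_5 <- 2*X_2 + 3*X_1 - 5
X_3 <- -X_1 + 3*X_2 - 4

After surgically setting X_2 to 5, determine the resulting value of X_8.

do(X_2=5) replaces the equation X_2 <- 2 if X_1 >= -1 else 3 with the constant X_2 = 5.
X_3 = -X_1 + 3*X_2 - 4  [with X_1=6, X_2=5]  = 5
X_8 = 2*X_3 - 5  [with X_3=5]  = 5

5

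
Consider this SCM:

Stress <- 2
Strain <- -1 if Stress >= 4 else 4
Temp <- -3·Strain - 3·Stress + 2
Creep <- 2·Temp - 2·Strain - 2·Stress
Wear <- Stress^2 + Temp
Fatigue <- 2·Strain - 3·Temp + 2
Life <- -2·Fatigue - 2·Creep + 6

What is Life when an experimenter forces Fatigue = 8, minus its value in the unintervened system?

Intervening sets Fatigue = 8 and removes its equation (Fatigue <- 2·Strain - 3·Temp + 2).
Strain = -1 if Stress >= 4 else 4  [with Stress=2]  = 4
Temp = -3·Strain - 3·Stress + 2  [with Strain=4, Stress=2]  = -16
Creep = 2·Temp - 2·Strain - 2·Stress  [with Temp=-16, Strain=4, Stress=2]  = -44
Life = -2·Fatigue - 2·Creep + 6  [with Fatigue=8, Creep=-44]  = 78
Without intervention: Strain = -1 if Stress >= 4 else 4  [with Stress=2]  = 4; Temp = -3·Strain - 3·Stress + 2  [with Strain=4, Stress=2]  = -16; Creep = 2·Temp - 2·Strain - 2·Stress  [with Temp=-16, Strain=4, Stress=2]  = -44; Fatigue = 2·Strain - 3·Temp + 2  [with Strain=4, Temp=-16]  = 58; Life = -2·Fatigue - 2·Creep + 6  [with Fatigue=58, Creep=-44]  = -22.
Change = 78 − (-22) = 100.

100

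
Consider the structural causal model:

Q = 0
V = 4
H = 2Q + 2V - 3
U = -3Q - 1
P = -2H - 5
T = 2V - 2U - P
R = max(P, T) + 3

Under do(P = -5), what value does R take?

18

Under do(P=-5), the mechanism P = -2H - 5 is discarded; P is fixed at -5.
U = -3Q - 1  [with Q=0]  = -1
T = 2V - 2U - P  [with V=4, U=-1, P=-5]  = 15
R = max(P, T) + 3  [with P=-5, T=15]  = 18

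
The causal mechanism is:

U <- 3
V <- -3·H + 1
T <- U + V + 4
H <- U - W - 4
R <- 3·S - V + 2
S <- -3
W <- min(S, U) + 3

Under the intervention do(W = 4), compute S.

-3

Under do(W=4), the mechanism W <- min(S, U) + 3 is discarded; W is fixed at 4.
Since S is not a descendant of the intervened variable, it is unaffected.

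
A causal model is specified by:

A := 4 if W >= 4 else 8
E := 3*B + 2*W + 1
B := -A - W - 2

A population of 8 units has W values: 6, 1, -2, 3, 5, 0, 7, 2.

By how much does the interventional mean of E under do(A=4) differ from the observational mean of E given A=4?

3.25

do(A=4) breaks A's dependence on W. With A=4 fixed, E across the units is -23, -18, -15, -20, -22, -17, -24, -19, mean -19.75.
Conditioning on A=4 selects the 3 unit(s) with W ∈ {6, 5, 7}. Their E values: -23, -22, -24. Mean = -23.
Difference = -19.75 − (-23) = 3.25.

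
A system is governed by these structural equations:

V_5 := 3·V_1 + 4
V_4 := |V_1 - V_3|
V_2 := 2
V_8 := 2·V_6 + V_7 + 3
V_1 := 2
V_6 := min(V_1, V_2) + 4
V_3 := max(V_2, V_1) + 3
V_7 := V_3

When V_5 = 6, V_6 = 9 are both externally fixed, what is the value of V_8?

26

Setting V_5 = 6, V_6 = 9 by intervention discards those variables' equations.
V_3 = max(V_2, V_1) + 3  [with V_2=2, V_1=2]  = 5
V_7 = V_3  [with V_3=5]  = 5
V_8 = 2·V_6 + V_7 + 3  [with V_6=9, V_7=5]  = 26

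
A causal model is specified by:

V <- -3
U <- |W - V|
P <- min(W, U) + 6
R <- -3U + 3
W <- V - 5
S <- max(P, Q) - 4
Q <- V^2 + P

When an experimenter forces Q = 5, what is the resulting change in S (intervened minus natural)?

Under do(Q=5), the mechanism Q <- V^2 + P is discarded; Q is fixed at 5.
W = V - 5  [with V=-3]  = -8
U = |W - V|  [with W=-8, V=-3]  = 5
P = min(W, U) + 6  [with W=-8, U=5]  = -2
S = max(P, Q) - 4  [with P=-2, Q=5]  = 1
Without intervention: W = V - 5  [with V=-3]  = -8; U = |W - V|  [with W=-8, V=-3]  = 5; P = min(W, U) + 6  [with W=-8, U=5]  = -2; Q = V^2 + P  [with V=-3, P=-2]  = 7; S = max(P, Q) - 4  [with P=-2, Q=7]  = 3.
Change = 1 − 3 = -2.

-2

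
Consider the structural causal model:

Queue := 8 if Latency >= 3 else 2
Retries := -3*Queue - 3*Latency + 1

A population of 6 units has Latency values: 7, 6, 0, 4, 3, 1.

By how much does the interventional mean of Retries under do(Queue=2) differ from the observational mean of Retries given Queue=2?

Every unit gets Queue=2 under the intervention. Retries values become -26, -23, -5, -17, -14, -8; E[Retries|do(Queue=2)] = -15.5.
Conditioning on Queue=2 selects the 2 unit(s) with Latency ∈ {0, 1}. Their Retries values: -5, -8. Mean = -6.5.
Difference = -15.5 − (-6.5) = -9.

-9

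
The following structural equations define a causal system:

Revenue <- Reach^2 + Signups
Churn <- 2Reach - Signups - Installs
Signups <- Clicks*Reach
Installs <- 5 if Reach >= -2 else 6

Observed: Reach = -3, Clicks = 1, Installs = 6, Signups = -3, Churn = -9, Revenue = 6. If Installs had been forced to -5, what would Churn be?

2

do(Installs=-5) replaces the equation Installs <- 5 if Reach >= -2 else 6 with the constant Installs = -5.
Signups = Clicks*Reach  [with Clicks=1, Reach=-3]  = -3
Churn = 2Reach - Signups - Installs  [with Reach=-3, Signups=-3, Installs=-5]  = 2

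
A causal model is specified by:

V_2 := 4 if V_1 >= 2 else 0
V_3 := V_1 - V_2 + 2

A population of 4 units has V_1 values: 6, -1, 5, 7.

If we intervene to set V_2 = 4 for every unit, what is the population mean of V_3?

The intervention sets V_2=4 in all 4 units regardless of V_1. Recomputing V_3 per unit gives 4, -3, 3, 5; average 2.25.

2.25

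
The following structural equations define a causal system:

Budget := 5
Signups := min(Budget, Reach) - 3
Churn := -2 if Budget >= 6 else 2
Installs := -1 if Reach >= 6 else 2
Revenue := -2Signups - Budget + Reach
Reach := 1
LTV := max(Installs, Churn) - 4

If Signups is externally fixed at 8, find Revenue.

-20

Under do(Signups=8), the mechanism Signups := min(Budget, Reach) - 3 is discarded; Signups is fixed at 8.
Revenue = -2Signups - Budget + Reach  [with Signups=8, Budget=5, Reach=1]  = -20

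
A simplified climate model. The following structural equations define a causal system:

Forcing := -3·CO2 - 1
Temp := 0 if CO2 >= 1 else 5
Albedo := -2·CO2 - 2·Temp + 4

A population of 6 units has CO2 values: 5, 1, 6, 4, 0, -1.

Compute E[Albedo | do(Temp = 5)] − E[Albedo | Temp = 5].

-6

Under do(Temp=5), Temp's equation is replaced by Temp=5 for every unit. Per-unit Albedo: -16, -8, -18, -14, -6, -4. Mean = -11.
Conditioning on Temp=5 selects the 2 unit(s) with CO2 ∈ {0, -1}. Their Albedo values: -6, -4. Mean = -5.
Difference = -11 − (-5) = -6.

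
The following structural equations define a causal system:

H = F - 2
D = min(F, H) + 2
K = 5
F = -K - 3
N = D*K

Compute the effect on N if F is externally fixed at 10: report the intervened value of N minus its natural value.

90

do(F=10) replaces the equation F = -K - 3 with the constant F = 10.
H = F - 2  [with F=10]  = 8
D = min(F, H) + 2  [with F=10, H=8]  = 10
N = D*K  [with D=10, K=5]  = 50
Without intervention: F = -K - 3  [with K=5]  = -8; H = F - 2  [with F=-8]  = -10; D = min(F, H) + 2  [with F=-8, H=-10]  = -8; N = D*K  [with D=-8, K=5]  = -40.
Change = 50 − (-40) = 90.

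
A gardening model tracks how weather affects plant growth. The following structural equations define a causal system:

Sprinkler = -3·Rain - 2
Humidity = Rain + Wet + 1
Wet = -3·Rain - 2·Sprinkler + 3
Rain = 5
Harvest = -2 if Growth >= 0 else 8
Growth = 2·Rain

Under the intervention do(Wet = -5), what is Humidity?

1

do(Wet=-5) replaces the equation Wet = -3·Rain - 2·Sprinkler + 3 with the constant Wet = -5.
Humidity = Rain + Wet + 1  [with Rain=5, Wet=-5]  = 1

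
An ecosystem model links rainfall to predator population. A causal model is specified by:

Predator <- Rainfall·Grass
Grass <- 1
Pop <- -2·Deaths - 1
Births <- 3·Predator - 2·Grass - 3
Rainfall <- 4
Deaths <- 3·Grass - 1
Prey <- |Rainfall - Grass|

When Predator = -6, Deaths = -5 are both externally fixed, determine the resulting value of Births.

Setting Predator = -6, Deaths = -5 by intervention discards those variables' equations.
Births = 3·Predator - 2·Grass - 3  [with Predator=-6, Grass=1]  = -23

-23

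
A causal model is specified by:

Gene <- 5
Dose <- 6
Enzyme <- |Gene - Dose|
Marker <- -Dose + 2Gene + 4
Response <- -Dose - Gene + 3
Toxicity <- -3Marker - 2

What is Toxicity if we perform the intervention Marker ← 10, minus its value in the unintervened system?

Under do(Marker=10), the mechanism Marker <- -Dose + 2Gene + 4 is discarded; Marker is fixed at 10.
Toxicity = -3Marker - 2  [with Marker=10]  = -32
Without intervention: Marker = -Dose + 2Gene + 4  [with Dose=6, Gene=5]  = 8; Toxicity = -3Marker - 2  [with Marker=8]  = -26.
Change = -32 − (-26) = -6.

-6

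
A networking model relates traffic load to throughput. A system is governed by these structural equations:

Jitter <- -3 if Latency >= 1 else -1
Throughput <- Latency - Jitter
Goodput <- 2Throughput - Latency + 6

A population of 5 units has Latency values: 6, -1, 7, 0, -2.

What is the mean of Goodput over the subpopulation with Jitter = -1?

7

Conditioning on Jitter=-1 selects the 3 unit(s) with Latency ∈ {-1, 0, -2}. Their Goodput values: 7, 8, 6. Mean = 7.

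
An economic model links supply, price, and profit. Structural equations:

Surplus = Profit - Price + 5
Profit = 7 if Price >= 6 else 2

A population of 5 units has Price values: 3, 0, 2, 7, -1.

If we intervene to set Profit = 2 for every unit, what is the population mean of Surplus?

4.8

do(Profit=2) breaks Profit's dependence on Price. With Profit=2 fixed, Surplus across the units is 4, 7, 5, 0, 8, mean 4.8.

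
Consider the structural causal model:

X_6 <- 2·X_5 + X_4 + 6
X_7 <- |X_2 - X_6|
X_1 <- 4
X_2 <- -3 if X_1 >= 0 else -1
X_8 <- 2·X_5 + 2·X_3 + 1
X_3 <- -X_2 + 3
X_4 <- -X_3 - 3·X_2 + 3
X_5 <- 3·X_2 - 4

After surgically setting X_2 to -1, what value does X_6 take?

-6

Under do(X_2=-1), the mechanism X_2 <- -3 if X_1 >= 0 else -1 is discarded; X_2 is fixed at -1.
X_3 = -X_2 + 3  [with X_2=-1]  = 4
X_4 = -X_3 - 3·X_2 + 3  [with X_3=4, X_2=-1]  = 2
X_5 = 3·X_2 - 4  [with X_2=-1]  = -7
X_6 = 2·X_5 + X_4 + 6  [with X_5=-7, X_4=2]  = -6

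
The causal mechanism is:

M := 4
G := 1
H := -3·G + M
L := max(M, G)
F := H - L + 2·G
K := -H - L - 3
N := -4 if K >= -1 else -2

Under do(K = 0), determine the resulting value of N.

Intervening sets K = 0 and removes its equation (K := -H - L - 3).
N = -4 if K >= -1 else -2  [with K=0]  = -4

-4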